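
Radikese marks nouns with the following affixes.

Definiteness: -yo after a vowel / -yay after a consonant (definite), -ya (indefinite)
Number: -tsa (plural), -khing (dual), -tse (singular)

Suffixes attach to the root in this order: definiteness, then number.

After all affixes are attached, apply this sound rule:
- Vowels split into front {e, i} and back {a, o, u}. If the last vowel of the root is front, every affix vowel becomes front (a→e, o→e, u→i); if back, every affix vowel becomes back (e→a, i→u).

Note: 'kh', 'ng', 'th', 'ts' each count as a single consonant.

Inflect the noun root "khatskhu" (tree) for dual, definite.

khatskhuyokhung

Attach definiteness definite -yo (after vowel 'u') → khatskhuyo.
Attach number dual -khing → khatskhuyokhing.
Apply vowel harmony: khatskhuyokhing → khatskhuyokhung.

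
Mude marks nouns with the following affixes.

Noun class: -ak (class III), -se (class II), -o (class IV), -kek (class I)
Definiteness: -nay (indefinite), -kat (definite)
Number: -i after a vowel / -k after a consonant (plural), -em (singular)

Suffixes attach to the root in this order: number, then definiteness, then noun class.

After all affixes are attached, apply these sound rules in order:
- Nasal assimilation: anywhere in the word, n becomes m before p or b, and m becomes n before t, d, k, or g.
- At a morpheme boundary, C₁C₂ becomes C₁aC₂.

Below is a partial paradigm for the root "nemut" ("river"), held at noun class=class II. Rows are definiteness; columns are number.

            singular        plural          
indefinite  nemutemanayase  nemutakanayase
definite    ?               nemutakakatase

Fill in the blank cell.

nemutenakatase

Attach number singular -em → nemutem.
Attach definiteness definite -kat → nemutemkat.
Attach noun class class II -se → nemutemkatse.
Apply nasal assimilation: nemutemkatse → nemutenkatse.
Apply epenthesis: nemutenkatse → nemutenakatase.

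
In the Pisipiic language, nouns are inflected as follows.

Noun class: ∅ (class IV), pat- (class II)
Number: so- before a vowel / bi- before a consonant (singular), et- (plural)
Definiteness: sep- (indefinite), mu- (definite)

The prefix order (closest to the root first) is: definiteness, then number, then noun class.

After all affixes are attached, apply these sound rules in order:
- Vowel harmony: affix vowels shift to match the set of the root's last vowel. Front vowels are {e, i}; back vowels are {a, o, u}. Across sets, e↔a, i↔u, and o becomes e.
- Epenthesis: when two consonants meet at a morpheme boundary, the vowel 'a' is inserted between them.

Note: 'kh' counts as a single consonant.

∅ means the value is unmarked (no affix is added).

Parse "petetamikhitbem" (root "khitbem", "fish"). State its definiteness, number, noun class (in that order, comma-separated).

Segment: pat-et-mu-khitbem.
definiteness: mu- → definite.
number: et- → plural.
noun class: pat- → class II.

definite, plural, class II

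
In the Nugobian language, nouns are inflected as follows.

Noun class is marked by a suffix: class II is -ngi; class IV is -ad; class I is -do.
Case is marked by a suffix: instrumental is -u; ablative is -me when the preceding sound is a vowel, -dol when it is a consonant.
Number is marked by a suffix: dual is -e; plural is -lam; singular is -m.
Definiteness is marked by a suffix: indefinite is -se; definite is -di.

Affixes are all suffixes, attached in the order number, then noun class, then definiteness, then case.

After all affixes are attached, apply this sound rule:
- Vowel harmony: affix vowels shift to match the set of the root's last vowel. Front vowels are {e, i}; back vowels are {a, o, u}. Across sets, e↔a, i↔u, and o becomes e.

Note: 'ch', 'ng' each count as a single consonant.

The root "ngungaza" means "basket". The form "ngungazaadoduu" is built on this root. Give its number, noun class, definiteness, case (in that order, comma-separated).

dual, class I, definite, instrumental

Segment: ngungaza-e-do-di-u.
number: -e → dual.
noun class: -do → class I.
definiteness: -di → definite.
case: -u → instrumental.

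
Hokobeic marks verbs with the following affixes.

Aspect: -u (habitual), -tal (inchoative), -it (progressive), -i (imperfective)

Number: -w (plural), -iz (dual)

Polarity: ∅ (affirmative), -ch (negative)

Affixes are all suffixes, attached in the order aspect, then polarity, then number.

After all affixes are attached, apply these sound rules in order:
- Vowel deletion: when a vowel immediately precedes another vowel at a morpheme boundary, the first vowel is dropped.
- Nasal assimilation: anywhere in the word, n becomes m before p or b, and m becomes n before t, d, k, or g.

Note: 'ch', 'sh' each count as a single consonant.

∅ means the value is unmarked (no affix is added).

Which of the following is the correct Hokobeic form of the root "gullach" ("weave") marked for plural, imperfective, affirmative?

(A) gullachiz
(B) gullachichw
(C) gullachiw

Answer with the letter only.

C

Attach aspect imperfective -i → gullachi.
polarity = affirmative: zero marking, form stays gullachi.
Attach number plural -w → gullachiw.
Vowel deletion: no change.
Nasal assimilation: no change.
So the correct form is gullachiw, option (C).
(B) gullachichw is wrong: it uses negative instead of affirmative for polarity.
(A) gullachiz is wrong: it uses dual instead of plural for number.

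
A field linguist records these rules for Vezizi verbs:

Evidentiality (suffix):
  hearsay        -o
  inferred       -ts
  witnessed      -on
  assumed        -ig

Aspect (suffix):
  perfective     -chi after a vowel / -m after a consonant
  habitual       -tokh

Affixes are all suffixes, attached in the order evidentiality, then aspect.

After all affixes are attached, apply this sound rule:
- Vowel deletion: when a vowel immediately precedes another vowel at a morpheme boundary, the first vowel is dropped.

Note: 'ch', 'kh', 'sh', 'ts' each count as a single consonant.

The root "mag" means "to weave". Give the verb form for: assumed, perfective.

Attach evidentiality assumed -ig → magig.
Attach aspect perfective -m (after consonant 'g') → magigm.
Vowel deletion: no change.

magigm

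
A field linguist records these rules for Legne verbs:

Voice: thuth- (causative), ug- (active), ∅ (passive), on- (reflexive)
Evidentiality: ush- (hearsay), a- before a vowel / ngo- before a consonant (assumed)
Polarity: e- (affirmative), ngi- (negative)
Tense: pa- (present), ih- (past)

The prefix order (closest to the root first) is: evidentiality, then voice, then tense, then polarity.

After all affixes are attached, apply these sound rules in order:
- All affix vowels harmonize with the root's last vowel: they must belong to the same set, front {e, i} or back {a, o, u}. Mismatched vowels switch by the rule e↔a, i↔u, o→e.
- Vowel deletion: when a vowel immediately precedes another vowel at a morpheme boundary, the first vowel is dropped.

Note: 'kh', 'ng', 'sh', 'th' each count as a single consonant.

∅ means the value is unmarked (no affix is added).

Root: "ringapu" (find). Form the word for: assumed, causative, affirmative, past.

Attach evidentiality assumed ngo- (before consonant 'r') → ngoringapu.
Attach voice causative thuth- → thuthngoringapu.
Attach tense past ih- → ihthuthngoringapu.
Attach polarity affirmative e- → eihthuthngoringapu.
Apply vowel harmony: eihthuthngoringapu → auhthuthngoringapu.
Apply vowel deletion: auhthuthngoringapu → uhthuthngoringapu.

uhthuthngoringapu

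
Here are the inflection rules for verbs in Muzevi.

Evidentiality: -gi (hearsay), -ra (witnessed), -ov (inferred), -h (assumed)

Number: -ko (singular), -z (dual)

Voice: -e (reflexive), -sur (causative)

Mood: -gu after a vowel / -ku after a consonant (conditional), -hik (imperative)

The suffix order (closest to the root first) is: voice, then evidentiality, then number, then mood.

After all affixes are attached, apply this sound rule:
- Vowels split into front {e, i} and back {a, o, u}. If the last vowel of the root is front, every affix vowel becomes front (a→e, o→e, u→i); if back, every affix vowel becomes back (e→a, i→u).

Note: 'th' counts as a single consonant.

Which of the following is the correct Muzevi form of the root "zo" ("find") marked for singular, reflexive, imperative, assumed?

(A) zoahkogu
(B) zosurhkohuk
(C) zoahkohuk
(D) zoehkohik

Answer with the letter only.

C

Attach voice reflexive -e → zoe.
Attach evidentiality assumed -h → zoeh.
Attach number singular -ko → zoehko.
Attach mood imperative -hik → zoehkohik.
Apply vowel harmony: zoehkohik → zoahkohuk.
So the correct form is zoahkohuk, option (C).
(D) zoehkohik is wrong: it fails to apply the sound rule(s).
(A) zoahkogu is wrong: it uses conditional instead of imperative for mood.
(B) zosurhkohuk is wrong: it uses causative instead of reflexive for voice.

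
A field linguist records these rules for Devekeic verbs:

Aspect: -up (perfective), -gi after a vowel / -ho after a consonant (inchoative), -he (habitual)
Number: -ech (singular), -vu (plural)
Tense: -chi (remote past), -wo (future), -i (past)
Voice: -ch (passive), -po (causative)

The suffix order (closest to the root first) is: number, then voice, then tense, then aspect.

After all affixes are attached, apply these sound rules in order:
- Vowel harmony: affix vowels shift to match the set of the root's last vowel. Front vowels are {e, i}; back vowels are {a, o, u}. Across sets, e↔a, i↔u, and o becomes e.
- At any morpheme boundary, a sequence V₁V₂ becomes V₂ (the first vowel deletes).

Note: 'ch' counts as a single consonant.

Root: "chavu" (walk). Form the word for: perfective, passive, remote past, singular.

chavachchchup

Attach number singular -ech → chavuech.
Attach voice passive -ch → chavuechch.
Attach tense remote past -chi → chavuechchchi.
Attach aspect perfective -up → chavuechchchiup.
Apply vowel harmony: chavuechchchiup → chavuachchchuup.
Apply vowel deletion: chavuachchchuup → chavachchchup.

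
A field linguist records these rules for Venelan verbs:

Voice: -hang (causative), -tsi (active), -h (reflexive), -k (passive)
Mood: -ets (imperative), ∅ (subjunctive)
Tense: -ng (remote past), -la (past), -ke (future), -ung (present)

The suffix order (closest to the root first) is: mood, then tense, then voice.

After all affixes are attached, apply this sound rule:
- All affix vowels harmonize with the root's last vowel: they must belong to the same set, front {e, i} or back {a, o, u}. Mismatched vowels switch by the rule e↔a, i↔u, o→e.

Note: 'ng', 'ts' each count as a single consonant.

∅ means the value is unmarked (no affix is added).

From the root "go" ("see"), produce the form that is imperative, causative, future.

goatskahang

Attach mood imperative -ets → goets.
Attach tense future -ke → goetske.
Attach voice causative -hang → goetskehang.
Apply vowel harmony: goetskehang → goatskahang.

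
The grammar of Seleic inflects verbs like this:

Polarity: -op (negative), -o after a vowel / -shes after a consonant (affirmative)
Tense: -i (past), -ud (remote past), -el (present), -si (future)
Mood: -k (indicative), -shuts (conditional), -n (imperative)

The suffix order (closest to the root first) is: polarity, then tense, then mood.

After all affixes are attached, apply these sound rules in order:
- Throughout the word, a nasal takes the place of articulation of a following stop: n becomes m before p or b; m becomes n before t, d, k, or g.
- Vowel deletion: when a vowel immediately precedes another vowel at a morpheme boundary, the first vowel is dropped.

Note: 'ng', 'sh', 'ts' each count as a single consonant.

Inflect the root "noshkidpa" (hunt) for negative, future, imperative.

noshkidpopsin

Attach polarity negative -op → noshkidpaop.
Attach tense future -si → noshkidpaopsi.
Attach mood imperative -n → noshkidpaopsin.
Nasal assimilation: no change.
Apply vowel deletion: noshkidpaopsin → noshkidpopsin.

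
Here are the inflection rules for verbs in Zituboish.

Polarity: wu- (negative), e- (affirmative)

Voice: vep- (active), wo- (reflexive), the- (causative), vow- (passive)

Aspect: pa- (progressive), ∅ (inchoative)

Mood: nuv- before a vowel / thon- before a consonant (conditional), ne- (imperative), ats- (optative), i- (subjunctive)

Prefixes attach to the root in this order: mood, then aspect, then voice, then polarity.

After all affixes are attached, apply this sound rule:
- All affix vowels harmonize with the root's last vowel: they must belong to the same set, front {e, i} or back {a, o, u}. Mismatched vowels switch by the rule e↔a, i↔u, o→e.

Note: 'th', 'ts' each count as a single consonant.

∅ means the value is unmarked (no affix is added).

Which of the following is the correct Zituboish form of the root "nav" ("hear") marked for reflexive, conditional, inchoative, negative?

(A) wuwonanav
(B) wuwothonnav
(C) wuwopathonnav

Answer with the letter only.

B

Attach mood conditional thon- (before consonant 'n') → thonnav.
aspect = inchoative: zero marking, form stays thonnav.
Attach voice reflexive wo- → wothonnav.
Attach polarity negative wu- → wuwothonnav.
Vowel harmony: no change.
So the correct form is wuwothonnav, option (B).
(A) wuwonanav is wrong: it uses imperative instead of conditional for mood.
(C) wuwopathonnav is wrong: it uses progressive instead of inchoative for aspect.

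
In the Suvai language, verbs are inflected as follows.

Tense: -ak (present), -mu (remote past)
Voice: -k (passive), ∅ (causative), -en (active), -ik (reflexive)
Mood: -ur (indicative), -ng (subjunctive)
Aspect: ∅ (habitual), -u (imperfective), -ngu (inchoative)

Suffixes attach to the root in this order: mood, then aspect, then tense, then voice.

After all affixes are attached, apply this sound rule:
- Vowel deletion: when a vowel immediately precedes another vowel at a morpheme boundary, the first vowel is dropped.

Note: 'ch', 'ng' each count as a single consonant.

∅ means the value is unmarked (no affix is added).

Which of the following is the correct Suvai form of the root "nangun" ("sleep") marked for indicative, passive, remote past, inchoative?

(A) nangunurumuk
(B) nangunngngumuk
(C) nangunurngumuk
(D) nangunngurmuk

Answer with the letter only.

Attach mood indicative -ur → nangunur.
Attach aspect inchoative -ngu → nangunurngu.
Attach tense remote past -mu → nangunurngumu.
Attach voice passive -k → nangunurngumuk.
Vowel deletion: no change.
So the correct form is nangunurngumuk, option (C).
(A) nangunurumuk is wrong: it uses imperfective instead of inchoative for aspect.
(B) nangunngngumuk is wrong: it uses subjunctive instead of indicative for mood.
(D) nangunngurmuk is wrong: it has the affixes in the wrong order.

C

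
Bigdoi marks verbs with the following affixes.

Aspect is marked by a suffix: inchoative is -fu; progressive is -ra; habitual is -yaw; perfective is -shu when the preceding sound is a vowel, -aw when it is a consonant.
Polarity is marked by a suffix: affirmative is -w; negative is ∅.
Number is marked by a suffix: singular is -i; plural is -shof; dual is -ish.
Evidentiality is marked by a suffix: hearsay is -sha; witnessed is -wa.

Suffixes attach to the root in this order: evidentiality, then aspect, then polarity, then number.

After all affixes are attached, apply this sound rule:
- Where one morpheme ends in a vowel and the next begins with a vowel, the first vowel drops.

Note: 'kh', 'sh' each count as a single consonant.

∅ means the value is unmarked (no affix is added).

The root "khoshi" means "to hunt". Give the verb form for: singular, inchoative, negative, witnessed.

khoshiwafi

Attach evidentiality witnessed -wa → khoshiwa.
Attach aspect inchoative -fu → khoshiwafu.
polarity = negative: zero marking, form stays khoshiwafu.
Attach number singular -i → khoshiwafui.
Apply vowel deletion: khoshiwafui → khoshiwafi.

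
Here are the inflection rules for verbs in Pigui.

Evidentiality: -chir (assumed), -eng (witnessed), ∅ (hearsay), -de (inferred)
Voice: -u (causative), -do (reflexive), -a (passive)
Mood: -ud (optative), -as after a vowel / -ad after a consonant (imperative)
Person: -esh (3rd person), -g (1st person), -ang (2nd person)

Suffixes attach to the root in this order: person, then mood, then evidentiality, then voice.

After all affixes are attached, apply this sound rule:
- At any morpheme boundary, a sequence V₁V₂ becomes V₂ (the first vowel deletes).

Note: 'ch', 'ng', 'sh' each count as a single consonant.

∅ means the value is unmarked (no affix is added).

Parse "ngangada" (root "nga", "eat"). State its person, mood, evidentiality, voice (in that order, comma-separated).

2nd person, imperative, hearsay, passive

Segment: nga-ang-ad-a.
person: -ang → 2nd person.
mood: -as/ad → imperative.
evidentiality: ∅ → hearsay.
voice: -a → passive.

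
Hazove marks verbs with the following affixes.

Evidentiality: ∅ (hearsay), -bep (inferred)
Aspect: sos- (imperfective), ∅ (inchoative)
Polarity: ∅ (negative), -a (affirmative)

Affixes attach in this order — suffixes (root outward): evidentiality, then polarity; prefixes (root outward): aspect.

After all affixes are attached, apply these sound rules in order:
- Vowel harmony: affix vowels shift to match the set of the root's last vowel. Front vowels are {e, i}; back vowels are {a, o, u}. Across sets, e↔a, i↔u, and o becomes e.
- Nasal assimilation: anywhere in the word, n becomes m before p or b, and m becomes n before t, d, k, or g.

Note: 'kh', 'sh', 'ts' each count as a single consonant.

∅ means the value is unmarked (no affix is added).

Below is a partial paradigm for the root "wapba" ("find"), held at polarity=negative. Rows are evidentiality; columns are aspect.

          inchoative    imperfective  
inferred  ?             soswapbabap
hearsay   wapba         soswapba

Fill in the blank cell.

aspect = inchoative: zero marking, form stays wapba.
Attach evidentiality inferred -bep → wapbabep.
polarity = negative: zero marking, form stays wapbabep.
Apply vowel harmony: wapbabep → wapbabap.
Nasal assimilation: no change.

wapbabap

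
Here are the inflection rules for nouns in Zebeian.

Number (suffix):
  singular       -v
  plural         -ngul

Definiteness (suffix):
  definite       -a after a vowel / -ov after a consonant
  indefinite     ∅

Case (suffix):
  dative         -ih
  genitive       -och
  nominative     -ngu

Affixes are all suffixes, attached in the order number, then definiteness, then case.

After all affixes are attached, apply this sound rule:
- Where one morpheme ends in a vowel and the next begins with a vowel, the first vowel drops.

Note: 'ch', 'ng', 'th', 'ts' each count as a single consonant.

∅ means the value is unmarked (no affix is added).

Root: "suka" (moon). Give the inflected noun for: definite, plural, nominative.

sukangulovngu

Attach number plural -ngul → sukangul.
Attach definiteness definite -ov (after consonant 'l') → sukangulov.
Attach case nominative -ngu → sukangulovngu.
Vowel deletion: no change.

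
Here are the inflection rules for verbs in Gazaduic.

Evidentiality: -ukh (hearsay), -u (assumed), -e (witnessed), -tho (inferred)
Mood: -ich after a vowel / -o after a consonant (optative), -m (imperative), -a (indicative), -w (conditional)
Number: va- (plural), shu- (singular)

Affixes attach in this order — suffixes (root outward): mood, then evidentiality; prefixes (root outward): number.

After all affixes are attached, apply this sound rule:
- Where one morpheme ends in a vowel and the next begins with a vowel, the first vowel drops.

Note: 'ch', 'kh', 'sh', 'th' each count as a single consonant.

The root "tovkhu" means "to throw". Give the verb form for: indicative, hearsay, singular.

shutovkhukh

Attach number singular shu- → shutovkhu.
Attach mood indicative -a → shutovkhua.
Attach evidentiality hearsay -ukh → shutovkhuaukh.
Apply vowel deletion: shutovkhuaukh → shutovkhukh.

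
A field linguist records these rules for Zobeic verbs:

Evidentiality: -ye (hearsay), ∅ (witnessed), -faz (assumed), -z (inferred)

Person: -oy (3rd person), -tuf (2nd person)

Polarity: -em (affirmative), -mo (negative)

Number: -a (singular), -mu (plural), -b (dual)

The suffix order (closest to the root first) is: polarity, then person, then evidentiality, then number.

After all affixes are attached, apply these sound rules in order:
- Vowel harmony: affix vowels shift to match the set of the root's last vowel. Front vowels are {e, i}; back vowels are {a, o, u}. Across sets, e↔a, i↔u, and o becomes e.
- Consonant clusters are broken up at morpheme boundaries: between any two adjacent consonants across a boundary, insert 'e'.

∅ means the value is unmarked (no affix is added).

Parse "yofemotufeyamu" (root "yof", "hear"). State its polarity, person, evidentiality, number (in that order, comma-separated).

Segment: yof-mo-tuf-ye-mu.
polarity: -mo → negative.
person: -tuf → 2nd person.
evidentiality: -ye → hearsay.
number: -mu → plural.

negative, 2nd person, hearsay, plural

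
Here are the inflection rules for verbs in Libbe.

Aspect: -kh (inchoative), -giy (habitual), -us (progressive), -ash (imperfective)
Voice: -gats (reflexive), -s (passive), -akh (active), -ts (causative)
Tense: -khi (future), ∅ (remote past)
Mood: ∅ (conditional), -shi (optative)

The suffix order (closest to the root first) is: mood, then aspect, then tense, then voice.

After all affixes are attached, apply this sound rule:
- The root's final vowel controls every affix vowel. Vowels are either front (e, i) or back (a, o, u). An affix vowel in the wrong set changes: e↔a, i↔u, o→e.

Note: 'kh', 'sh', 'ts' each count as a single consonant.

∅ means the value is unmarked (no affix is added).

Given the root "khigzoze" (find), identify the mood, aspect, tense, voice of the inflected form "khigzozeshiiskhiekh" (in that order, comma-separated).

optative, progressive, future, active

Segment: khigzoze-shi-us-khi-akh.
mood: -shi → optative.
aspect: -us → progressive.
tense: -khi → future.
voice: -akh → active.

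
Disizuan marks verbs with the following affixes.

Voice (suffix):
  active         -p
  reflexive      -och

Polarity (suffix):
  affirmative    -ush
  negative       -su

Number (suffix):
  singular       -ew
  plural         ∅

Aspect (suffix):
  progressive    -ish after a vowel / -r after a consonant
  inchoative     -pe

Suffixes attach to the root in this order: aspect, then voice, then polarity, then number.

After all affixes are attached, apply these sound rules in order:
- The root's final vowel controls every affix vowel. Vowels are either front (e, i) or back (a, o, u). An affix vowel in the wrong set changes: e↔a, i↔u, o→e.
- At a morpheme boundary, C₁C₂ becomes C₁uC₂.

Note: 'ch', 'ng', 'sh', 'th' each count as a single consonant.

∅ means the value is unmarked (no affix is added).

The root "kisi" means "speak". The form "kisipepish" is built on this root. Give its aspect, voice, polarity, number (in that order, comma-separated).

Segment: kisi-pe-p-ush.
aspect: -pe → inchoative.
voice: -p → active.
polarity: -ush → affirmative.
number: ∅ → plural.

inchoative, active, affirmative, plural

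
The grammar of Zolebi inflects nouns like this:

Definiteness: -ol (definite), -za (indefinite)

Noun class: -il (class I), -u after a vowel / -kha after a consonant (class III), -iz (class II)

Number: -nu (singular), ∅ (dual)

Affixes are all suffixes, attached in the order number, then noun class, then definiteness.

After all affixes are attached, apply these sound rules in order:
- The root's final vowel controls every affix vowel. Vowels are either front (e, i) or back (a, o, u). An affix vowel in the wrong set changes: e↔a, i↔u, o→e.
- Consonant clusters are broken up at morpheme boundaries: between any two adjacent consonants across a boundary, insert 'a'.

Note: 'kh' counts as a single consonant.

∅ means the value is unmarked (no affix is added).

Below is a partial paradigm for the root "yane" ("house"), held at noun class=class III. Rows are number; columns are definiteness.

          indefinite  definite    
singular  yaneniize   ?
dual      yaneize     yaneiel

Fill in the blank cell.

yaneniiel

Attach number singular -nu → yanenu.
Attach noun class class III -u (after vowel 'u') → yanenuu.
Attach definiteness definite -ol → yanenuuol.
Apply vowel harmony: yanenuuol → yaneniiel.
Epenthesis: no change.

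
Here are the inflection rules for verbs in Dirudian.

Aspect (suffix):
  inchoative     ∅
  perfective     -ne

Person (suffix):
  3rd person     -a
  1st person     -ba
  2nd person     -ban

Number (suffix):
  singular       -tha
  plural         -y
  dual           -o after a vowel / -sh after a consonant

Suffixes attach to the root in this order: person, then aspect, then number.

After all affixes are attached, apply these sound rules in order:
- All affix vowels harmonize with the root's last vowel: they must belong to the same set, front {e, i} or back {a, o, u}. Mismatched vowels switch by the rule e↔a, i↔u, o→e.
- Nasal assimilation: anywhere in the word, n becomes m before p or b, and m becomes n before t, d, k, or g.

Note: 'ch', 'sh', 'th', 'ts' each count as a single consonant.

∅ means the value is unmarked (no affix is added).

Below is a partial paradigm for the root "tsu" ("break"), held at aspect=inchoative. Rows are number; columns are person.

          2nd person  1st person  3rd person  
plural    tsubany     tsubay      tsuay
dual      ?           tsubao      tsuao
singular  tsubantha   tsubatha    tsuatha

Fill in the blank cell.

Attach person 2nd person -ban → tsuban.
aspect = inchoative: zero marking, form stays tsuban.
Attach number dual -sh (after consonant 'n') → tsubansh.
Vowel harmony: no change.
Nasal assimilation: no change.

tsubansh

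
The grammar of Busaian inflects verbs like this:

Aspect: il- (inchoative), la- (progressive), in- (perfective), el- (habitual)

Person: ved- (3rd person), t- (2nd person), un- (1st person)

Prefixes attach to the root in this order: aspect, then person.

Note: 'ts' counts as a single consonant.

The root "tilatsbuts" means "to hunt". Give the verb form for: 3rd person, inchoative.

vediltilatsbuts

Attach aspect inchoative il- → iltilatsbuts.
Attach person 3rd person ved- → vediltilatsbuts.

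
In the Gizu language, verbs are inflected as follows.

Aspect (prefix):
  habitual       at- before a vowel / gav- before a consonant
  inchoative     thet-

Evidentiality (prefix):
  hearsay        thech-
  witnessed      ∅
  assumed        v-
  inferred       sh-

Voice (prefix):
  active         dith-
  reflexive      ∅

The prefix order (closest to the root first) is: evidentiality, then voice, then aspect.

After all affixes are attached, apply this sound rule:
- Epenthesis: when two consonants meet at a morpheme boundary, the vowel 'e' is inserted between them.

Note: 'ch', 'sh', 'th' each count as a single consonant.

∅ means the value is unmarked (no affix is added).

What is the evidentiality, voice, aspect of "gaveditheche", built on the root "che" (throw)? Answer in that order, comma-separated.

Segment: gav-dith-che.
evidentiality: ∅ → witnessed.
voice: dith- → active.
aspect: at/gav- → habitual.

witnessed, active, habitual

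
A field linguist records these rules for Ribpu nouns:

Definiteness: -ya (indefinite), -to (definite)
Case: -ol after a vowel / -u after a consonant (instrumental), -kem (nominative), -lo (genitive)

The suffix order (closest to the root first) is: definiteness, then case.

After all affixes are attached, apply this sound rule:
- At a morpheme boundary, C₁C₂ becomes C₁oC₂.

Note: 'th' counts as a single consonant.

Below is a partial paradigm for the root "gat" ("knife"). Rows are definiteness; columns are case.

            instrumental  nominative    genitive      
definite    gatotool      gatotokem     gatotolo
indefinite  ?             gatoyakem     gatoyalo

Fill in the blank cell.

gatoyaol

Attach definiteness indefinite -ya → gatya.
Attach case instrumental -ol (after vowel 'a') → gatyaol.
Apply epenthesis: gatyaol → gatoyaol.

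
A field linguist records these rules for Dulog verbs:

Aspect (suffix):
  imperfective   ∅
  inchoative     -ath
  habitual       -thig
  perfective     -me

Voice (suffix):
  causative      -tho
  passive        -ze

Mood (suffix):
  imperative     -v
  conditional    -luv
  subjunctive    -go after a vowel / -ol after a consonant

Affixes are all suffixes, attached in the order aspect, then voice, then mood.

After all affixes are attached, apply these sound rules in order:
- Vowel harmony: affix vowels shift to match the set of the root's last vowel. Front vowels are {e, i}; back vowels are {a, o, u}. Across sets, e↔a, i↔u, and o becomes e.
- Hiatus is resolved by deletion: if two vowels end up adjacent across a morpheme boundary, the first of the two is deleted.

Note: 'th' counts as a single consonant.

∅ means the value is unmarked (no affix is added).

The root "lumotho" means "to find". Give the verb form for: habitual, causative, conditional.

lumothothugtholuv

Attach aspect habitual -thig → lumothothig.
Attach voice causative -tho → lumothothigtho.
Attach mood conditional -luv → lumothothigtholuv.
Apply vowel harmony: lumothothigtholuv → lumothothugtholuv.
Vowel deletion: no change.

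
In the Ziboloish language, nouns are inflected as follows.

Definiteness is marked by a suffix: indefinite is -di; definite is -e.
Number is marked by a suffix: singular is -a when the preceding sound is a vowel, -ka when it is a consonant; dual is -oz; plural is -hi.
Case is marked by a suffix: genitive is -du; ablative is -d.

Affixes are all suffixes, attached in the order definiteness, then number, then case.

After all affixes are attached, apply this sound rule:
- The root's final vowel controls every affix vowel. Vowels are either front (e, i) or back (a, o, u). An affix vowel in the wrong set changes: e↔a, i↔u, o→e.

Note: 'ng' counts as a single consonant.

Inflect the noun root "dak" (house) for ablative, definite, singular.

dakaad

Attach definiteness definite -e → dake.
Attach number singular -a (after vowel 'e') → dakea.
Attach case ablative -d → dakead.
Apply vowel harmony: dakead → dakaad.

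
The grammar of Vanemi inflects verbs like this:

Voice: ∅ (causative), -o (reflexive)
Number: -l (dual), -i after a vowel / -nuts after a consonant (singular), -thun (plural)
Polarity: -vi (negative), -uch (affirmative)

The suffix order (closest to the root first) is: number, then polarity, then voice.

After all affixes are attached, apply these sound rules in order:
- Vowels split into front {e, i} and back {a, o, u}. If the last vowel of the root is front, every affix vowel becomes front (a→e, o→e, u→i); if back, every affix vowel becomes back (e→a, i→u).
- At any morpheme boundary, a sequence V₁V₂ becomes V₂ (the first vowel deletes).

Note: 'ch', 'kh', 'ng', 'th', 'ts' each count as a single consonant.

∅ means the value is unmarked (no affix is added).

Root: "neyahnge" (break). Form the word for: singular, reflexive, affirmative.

Attach number singular -i (after vowel 'e') → neyahngei.
Attach polarity affirmative -uch → neyahngeiuch.
Attach voice reflexive -o → neyahngeiucho.
Apply vowel harmony: neyahngeiucho → neyahngeiiche.
Apply vowel deletion: neyahngeiiche → neyahngiche.

neyahngiche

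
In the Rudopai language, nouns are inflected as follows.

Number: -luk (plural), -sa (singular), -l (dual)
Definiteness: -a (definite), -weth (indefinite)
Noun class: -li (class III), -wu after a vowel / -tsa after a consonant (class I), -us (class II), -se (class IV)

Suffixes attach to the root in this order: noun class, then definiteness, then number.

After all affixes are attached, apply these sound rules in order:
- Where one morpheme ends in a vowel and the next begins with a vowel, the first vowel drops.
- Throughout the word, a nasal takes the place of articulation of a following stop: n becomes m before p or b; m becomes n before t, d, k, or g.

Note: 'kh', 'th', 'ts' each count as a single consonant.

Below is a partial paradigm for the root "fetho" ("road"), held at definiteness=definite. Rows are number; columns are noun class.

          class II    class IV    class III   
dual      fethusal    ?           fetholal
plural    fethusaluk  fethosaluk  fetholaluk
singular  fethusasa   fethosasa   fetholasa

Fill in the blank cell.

Attach noun class class IV -se → fethose.
Attach definiteness definite -a → fethosea.
Attach number dual -l → fethoseal.
Apply vowel deletion: fethoseal → fethosal.
Nasal assimilation: no change.

fethosal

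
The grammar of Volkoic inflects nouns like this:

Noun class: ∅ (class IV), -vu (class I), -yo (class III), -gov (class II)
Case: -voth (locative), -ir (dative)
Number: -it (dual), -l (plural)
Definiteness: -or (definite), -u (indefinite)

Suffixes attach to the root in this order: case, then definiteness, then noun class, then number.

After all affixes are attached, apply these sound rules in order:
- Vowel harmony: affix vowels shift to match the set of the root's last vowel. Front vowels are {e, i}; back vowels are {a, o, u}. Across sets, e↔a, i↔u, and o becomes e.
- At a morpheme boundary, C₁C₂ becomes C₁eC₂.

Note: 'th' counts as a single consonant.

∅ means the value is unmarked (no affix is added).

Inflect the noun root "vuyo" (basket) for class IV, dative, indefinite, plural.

vuyourul

Attach case dative -ir → vuyoir.
Attach definiteness indefinite -u → vuyoiru.
noun class = class IV: zero marking, form stays vuyoiru.
Attach number plural -l → vuyoirul.
Apply vowel harmony: vuyoirul → vuyourul.
Epenthesis: no change.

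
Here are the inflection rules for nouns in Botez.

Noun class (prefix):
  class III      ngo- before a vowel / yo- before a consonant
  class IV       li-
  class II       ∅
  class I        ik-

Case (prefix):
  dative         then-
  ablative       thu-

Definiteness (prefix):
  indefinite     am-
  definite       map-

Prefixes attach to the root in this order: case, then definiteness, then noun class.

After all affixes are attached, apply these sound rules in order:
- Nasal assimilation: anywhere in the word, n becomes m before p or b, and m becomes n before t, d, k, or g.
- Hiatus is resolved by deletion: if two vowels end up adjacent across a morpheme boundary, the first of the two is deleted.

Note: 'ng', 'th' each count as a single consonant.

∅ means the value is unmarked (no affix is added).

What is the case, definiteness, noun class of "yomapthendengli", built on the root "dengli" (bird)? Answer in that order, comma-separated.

dative, definite, class III

Segment: yo-map-then-dengli.
case: then- → dative.
definiteness: map- → definite.
noun class: ngo/yo- → class III.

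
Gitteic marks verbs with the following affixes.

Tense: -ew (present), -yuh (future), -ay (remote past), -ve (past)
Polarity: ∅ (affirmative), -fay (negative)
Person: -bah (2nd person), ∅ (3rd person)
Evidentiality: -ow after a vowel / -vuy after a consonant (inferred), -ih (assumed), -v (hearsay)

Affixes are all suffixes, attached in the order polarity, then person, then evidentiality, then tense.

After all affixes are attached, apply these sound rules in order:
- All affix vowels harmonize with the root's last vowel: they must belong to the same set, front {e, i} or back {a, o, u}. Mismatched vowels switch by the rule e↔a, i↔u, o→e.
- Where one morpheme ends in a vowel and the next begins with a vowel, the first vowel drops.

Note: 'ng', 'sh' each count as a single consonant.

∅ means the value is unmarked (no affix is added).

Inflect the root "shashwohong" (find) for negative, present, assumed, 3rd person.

shashwohongfayuhaw

Attach polarity negative -fay → shashwohongfay.
person = 3rd person: zero marking, form stays shashwohongfay.
Attach evidentiality assumed -ih → shashwohongfayih.
Attach tense present -ew → shashwohongfayihew.
Apply vowel harmony: shashwohongfayihew → shashwohongfayuhaw.
Vowel deletion: no change.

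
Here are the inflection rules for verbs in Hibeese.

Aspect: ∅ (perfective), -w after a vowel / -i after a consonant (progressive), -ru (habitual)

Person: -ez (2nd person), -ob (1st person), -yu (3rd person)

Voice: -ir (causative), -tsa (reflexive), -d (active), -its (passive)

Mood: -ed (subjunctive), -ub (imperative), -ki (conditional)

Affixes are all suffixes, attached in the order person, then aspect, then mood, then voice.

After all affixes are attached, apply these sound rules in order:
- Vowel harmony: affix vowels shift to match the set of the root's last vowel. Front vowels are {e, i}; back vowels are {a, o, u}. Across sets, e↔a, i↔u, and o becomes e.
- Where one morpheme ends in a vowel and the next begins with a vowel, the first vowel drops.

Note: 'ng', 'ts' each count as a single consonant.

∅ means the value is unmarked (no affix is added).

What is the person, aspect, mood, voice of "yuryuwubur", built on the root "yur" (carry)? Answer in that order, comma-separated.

Segment: yur-yu-w-ub-ir.
person: -yu → 3rd person.
aspect: -w/i → progressive.
mood: -ub → imperative.
voice: -ir → causative.

3rd person, progressive, imperative, causative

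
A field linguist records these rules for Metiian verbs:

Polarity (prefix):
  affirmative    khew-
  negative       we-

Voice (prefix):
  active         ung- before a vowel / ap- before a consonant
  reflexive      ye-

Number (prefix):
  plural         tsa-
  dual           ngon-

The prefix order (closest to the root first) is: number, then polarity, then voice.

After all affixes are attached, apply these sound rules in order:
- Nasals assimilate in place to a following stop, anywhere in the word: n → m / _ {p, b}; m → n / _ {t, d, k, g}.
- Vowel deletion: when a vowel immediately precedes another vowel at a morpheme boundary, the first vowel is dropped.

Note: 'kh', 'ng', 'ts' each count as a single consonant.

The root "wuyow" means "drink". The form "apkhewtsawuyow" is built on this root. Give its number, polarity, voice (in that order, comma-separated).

Segment: ap-khew-tsa-wuyow.
number: tsa- → plural.
polarity: khew- → affirmative.
voice: ung/ap- → active.

plural, affirmative, active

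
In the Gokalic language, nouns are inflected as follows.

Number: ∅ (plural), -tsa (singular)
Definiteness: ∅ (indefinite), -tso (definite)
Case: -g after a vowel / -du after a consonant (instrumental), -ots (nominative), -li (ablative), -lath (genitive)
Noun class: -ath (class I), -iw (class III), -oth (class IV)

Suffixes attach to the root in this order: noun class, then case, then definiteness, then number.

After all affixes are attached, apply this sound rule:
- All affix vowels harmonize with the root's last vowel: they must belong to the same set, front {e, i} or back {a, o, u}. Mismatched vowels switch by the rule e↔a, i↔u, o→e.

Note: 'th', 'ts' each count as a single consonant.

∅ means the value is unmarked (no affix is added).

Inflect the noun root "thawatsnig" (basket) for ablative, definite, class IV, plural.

Attach noun class class IV -oth → thawatsnigoth.
Attach case ablative -li → thawatsnigothli.
Attach definiteness definite -tso → thawatsnigothlitso.
number = plural: zero marking, form stays thawatsnigothlitso.
Apply vowel harmony: thawatsnigothlitso → thawatsnigethlitse.

thawatsnigethlitse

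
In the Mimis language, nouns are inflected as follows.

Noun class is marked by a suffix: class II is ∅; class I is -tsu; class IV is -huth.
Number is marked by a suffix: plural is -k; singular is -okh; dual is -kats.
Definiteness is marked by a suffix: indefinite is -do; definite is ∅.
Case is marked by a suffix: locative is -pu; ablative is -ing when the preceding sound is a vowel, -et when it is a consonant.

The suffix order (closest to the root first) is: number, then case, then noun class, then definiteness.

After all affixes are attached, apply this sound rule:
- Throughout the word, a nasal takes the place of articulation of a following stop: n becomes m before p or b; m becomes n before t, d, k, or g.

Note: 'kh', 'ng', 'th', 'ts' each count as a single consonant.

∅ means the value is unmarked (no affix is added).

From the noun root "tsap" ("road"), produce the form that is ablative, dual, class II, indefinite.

tsapkatsetdo

Attach number dual -kats → tsapkats.
Attach case ablative -et (after consonant 'ts') → tsapkatset.
noun class = class II: zero marking, form stays tsapkatset.
Attach definiteness indefinite -do → tsapkatsetdo.
Nasal assimilation: no change.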